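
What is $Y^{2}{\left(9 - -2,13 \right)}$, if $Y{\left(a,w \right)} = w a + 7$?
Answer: $22500$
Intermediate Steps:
$Y{\left(a,w \right)} = 7 + a w$ ($Y{\left(a,w \right)} = a w + 7 = 7 + a w$)
$Y^{2}{\left(9 - -2,13 \right)} = \left(7 + \left(9 - -2\right) 13\right)^{2} = \left(7 + \left(9 + 2\right) 13\right)^{2} = \left(7 + 11 \cdot 13\right)^{2} = \left(7 + 143\right)^{2} = 150^{2} = 22500$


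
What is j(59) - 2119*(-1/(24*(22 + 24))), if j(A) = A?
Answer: 67255/1104 ≈ 60.919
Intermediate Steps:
j(59) - 2119*(-1/(24*(22 + 24))) = 59 - 2119*(-1/(24*(22 + 24))) = 59 - 2119/(46*(-24)) = 59 - 2119/(-1104) = 59 - 2119*(-1/1104) = 59 + 2119/1104 = 67255/1104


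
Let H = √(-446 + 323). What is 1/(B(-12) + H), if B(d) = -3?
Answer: -1/44 - I*√123/132 ≈ -0.022727 - 0.084019*I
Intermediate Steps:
H = I*√123 (H = √(-123) = I*√123 ≈ 11.091*I)
1/(B(-12) + H) = 1/(-3 + I*√123)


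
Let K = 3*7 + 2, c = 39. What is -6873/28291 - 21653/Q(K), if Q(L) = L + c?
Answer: -613011149/1754042 ≈ -349.48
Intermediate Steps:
K = 23 (K = 21 + 2 = 23)
Q(L) = 39 + L (Q(L) = L + 39 = 39 + L)
-6873/28291 - 21653/Q(K) = -6873/28291 - 21653/(39 + 23) = -6873*1/28291 - 21653/62 = -6873/28291 - 21653*1/62 = -6873/28291 - 21653/62 = -613011149/1754042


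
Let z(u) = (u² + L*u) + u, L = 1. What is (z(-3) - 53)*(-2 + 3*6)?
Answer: -800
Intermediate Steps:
z(u) = u² + 2*u (z(u) = (u² + 1*u) + u = (u² + u) + u = (u + u²) + u = u² + 2*u)
(z(-3) - 53)*(-2 + 3*6) = (-3*(2 - 3) - 53)*(-2 + 3*6) = (-3*(-1) - 53)*(-2 + 18) = (3 - 53)*16 = -50*16 = -800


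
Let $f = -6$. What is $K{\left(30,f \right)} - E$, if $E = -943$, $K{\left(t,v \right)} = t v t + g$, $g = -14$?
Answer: $-4471$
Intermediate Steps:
$K{\left(t,v \right)} = -14 + v t^{2}$ ($K{\left(t,v \right)} = t v t - 14 = v t^{2} - 14 = -14 + v t^{2}$)
$K{\left(30,f \right)} - E = \left(-14 - 6 \cdot 30^{2}\right) - -943 = \left(-14 - 5400\right) + 943 = -5414 + 943 = -4471$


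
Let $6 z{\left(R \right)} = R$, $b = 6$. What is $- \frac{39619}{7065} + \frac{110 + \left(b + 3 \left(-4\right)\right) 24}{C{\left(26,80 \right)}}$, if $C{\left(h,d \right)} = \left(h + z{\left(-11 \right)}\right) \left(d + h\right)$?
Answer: $- \frac{61038529}{10858905} \approx -5.6211$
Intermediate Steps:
$z{\left(R \right)} = \frac{R}{6}$
$C{\left(h,d \right)} = \left(- \frac{11}{6} + h\right) \left(d + h\right)$ ($C{\left(h,d \right)} = \left(h + \frac{1}{6} \left(-11\right)\right) \left(d + h\right) = \left(h - \frac{11}{6}\right) \left(d + h\right) = \left(- \frac{11}{6} + h\right) \left(d + h\right)$)
$- \frac{39619}{7065} + \frac{110 + \left(b + 3 \left(-4\right)\right) 24}{C{\left(26,80 \right)}} = - \frac{39619}{7065} + \frac{110 + \left(6 + 3 \left(-4\right)\right) 24}{26^{2} - \frac{440}{3} - \frac{143}{3} + 80 \cdot 26} = \left(-39619\right) \frac{1}{7065} + \frac{110 + \left(6 - 12\right) 24}{676 - \frac{440}{3} - \frac{143}{3} + 2080} = - \frac{39619}{7065} + \frac{110 - 144}{\frac{7685}{3}} = - \frac{39619}{7065} + \left(110 - 144\right) \frac{3}{7685} = - \frac{39619}{7065} - \frac{102}{7685} = - \frac{61038529}{10858905}$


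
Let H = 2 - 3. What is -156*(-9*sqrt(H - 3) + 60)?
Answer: -9360 + 2808*I ≈ -9360.0 + 2808.0*I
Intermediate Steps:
H = -1
-156*(-9*sqrt(H - 3) + 60) = -156*(-9*sqrt(-1 - 3) + 60) = -156*(-18*I + 60) = -156*(60 - 18*I) = -9360 + 2808*I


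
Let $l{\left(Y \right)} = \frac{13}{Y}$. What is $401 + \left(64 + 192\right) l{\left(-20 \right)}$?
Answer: $\frac{1173}{5} \approx 234.6$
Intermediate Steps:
$401 + \left(64 + 192\right) l{\left(-20 \right)} = 401 + \left(64 + 192\right) \frac{13}{-20} = 401 + 256 \cdot 13 \left(- \frac{1}{20}\right) = 401 + 256 \left(- \frac{13}{20}\right) = 401 - \frac{832}{5} = \frac{1173}{5}$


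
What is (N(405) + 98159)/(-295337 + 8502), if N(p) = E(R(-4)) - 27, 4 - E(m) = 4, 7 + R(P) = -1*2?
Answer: -98132/286835 ≈ -0.34212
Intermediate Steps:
R(P) = -9 (R(P) = -7 - 1*2 = -7 - 2 = -9)
E(m) = 0 (E(m) = 4 - 1*4 = 4 - 4 = 0)
N(p) = -27 (N(p) = 0 - 27 = -27)
(N(405) + 98159)/(-295337 + 8502) = (-27 + 98159)/(-295337 + 8502) = 98132/(-286835) = 98132*(-1/286835) = -98132/286835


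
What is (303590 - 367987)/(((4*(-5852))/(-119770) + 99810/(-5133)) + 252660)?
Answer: -550916335/2161341622 ≈ -0.25490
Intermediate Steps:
(303590 - 367987)/(((4*(-5852))/(-119770) + 99810/(-5133)) + 252660) = -64397/((-23408*(-1/119770) + 99810*(-1/5133)) + 252660) = -64397/((1672/8555 - 33270/1711) + 252660) = -64397/(-164678/8555 + 252660) = -64397/2161341622/8555 = -64397*8555/2161341622 = -550916335/2161341622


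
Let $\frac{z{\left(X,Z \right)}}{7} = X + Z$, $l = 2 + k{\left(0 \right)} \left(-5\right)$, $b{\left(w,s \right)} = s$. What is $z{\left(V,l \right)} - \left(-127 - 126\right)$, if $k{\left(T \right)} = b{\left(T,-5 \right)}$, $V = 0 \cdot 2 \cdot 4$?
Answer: $442$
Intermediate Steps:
$V = 0$ ($V = 0 \cdot 4 = 0$)
$k{\left(T \right)} = -5$
$l = 27$ ($l = 2 - -25 = 2 + 25 = 27$)
$z{\left(X,Z \right)} = 7 X + 7 Z$ ($z{\left(X,Z \right)} = 7 \left(X + Z\right) = 7 X + 7 Z$)
$z{\left(V,l \right)} - \left(-127 - 126\right) = \left(7 \cdot 0 + 7 \cdot 27\right) - \left(-127 - 126\right) = \left(0 + 189\right) - -253 = 189 + 253 = 442$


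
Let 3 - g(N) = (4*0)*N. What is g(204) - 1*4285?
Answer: -4282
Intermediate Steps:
g(N) = 3 (g(N) = 3 - 4*0*N = 3 - 0*N = 3 - 1*0 = 3 + 0 = 3)
g(204) - 1*4285 = 3 - 1*4285 = 3 - 4285 = -4282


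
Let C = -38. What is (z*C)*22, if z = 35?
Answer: -29260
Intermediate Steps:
(z*C)*22 = (35*(-38))*22 = -1330*22 = -29260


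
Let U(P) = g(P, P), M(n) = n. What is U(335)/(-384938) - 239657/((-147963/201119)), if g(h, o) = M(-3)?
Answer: 18553848457175543/56956581294 ≈ 3.2575e+5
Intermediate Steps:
g(h, o) = -3
U(P) = -3
U(335)/(-384938) - 239657/((-147963/201119)) = -3/(-384938) - 239657/((-147963/201119)) = -3*(-1/384938) - 239657/((-147963*1/201119)) = 3/384938 - 239657/(-147963/201119) = 3/384938 - 239657*(-201119/147963) = 3/384938 + 48199576183/147963 = 18553848457175543/56956581294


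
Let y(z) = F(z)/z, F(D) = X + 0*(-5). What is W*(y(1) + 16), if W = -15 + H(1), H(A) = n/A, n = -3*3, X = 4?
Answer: -480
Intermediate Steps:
n = -9
F(D) = 4 (F(D) = 4 + 0*(-5) = 4 + 0 = 4)
H(A) = -9/A
y(z) = 4/z
W = -24 (W = -15 - 9/1 = -15 - 9*1 = -15 - 9 = -24)
W*(y(1) + 16) = -24*(4/1 + 16) = -24*(4*1 + 16) = -24*(4 + 16) = -24*20 = -480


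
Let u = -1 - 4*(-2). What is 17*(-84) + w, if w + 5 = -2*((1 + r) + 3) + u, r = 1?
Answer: -1436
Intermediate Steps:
u = 7 (u = -1 + 8 = 7)
w = -8 (w = -5 + (-2*((1 + 1) + 3) + 7) = -5 + (-2*(2 + 3) + 7) = -5 + (-2*5 + 7) = -5 + (-10 + 7) = -5 - 3 = -8)
17*(-84) + w = 17*(-84) - 8 = -1428 - 8 = -1436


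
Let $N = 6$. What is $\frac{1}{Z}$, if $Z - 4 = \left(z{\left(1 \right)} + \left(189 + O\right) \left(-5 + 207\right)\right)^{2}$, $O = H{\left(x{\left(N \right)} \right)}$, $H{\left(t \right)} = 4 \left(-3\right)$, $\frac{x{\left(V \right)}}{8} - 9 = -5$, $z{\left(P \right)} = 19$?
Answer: $\frac{1}{1279707533} \approx 7.8143 \cdot 10^{-10}$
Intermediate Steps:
$x{\left(V \right)} = 32$ ($x{\left(V \right)} = 72 + 8 \left(-5\right) = 72 - 40 = 32$)
$H{\left(t \right)} = -12$
$O = -12$
$Z = 1279707533$ ($Z = 4 + \left(19 + \left(189 - 12\right) \left(-5 + 207\right)\right)^{2} = 4 + \left(19 + 177 \cdot 202\right)^{2} = 4 + \left(19 + 35754\right)^{2} = 4 + 35773^{2} = 4 + 1279707529 = 1279707533$)
$\frac{1}{Z} = \frac{1}{1279707533}$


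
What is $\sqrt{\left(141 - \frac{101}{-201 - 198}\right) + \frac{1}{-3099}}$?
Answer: $\frac{\sqrt{23996258461749}}{412167} \approx 11.885$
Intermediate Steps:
$\sqrt{\left(141 - \frac{101}{-201 - 198}\right) + \frac{1}{-3099}} = \sqrt{\left(141 - \frac{101}{-399}\right) - \frac{1}{3099}} = \sqrt{\left(141 - - \frac{101}{399}\right) - \frac{1}{3099}} = \sqrt{\left(141 + \frac{101}{399}\right) - \frac{1}{3099}} = \sqrt{\frac{56360}{399} - \frac{1}{3099}} = \sqrt{\frac{58219747}{412167}} = \frac{\sqrt{23996258461749}}{412167}$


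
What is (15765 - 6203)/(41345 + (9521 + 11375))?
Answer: 9562/62241 ≈ 0.15363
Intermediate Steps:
(15765 - 6203)/(41345 + (9521 + 11375)) = 9562/(41345 + 20896) = 9562/62241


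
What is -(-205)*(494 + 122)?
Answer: 126280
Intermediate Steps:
-(-205)*(494 + 122) = -(-205)*616 = -1*(-126280) = 126280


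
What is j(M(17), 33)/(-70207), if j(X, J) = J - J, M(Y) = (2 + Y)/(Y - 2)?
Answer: 0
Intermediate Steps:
M(Y) = (2 + Y)/(-2 + Y)
j(X, J) = 0
j(M(17), 33)/(-70207) = 0/(-70207) = 0*(-1/70207) = 0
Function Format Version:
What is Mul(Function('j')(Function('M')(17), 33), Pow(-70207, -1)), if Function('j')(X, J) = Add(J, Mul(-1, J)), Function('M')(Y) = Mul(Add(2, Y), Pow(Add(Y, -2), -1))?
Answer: 0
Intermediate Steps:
Function('M')(Y) = Mul(Pow(Add(-2, Y), -1), Add(2, Y)) (Function('M')(Y) = Mul(Add(2, Y), Pow(Add(-2, Y), -1)) = Mul(Pow(Add(-2, Y), -1), Add(2, Y)))
Function('j')(X, J) = 0
Mul(Function('j')(Function('M')(17), 33), Pow(-70207, -1)) = Mul(0, Pow(-70207, -1)) = Mul(0, Rational(-1, 70207)) = 0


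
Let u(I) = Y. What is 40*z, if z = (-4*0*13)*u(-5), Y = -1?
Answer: 0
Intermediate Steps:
u(I) = -1
z = 0 (z = (-4*0*13)*(-1) = (0*13)*(-1) = 0*(-1) = 0)
40*z = 40*0 = 0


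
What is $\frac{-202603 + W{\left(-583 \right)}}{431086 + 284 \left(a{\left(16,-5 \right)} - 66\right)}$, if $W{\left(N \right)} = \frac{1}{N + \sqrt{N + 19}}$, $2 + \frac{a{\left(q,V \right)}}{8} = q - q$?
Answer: $- \frac{34488399871}{69418026247} - \frac{i \sqrt{141}}{69418026247} \approx -0.49682 - 1.7106 \cdot 10^{-10} i$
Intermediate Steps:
$a{\left(q,V \right)} = -16$ ($a{\left(q,V \right)} = -16 + 8 \left(q - q\right) = -16 + 8 \cdot 0 = -16 + 0 = -16$)
$W{\left(N \right)} = \frac{1}{N + \sqrt{19 + N}}$
$\frac{-202603 + W{\left(-583 \right)}}{431086 + 284 \left(a{\left(16,-5 \right)} - 66\right)} = \frac{-202603 + \frac{1}{-583 + \sqrt{19 - 583}}}{431086 + 284 \left(-16 - 66\right)} = \frac{-202603 + \frac{1}{-583 + \sqrt{-564}}}{431086 + 284 \left(-82\right)} = \frac{-202603 + \frac{1}{-583 + 2 i \sqrt{141}}}{431086 - 23288} = \frac{-202603 + \frac{1}{-583 + 2 i \sqrt{141}}}{407798} = \left(-202603 + \frac{1}{-583 + 2 i \sqrt{141}}\right) \frac{1}{407798} = - \frac{202603}{407798} + \frac{1}{407798 \left(-583 + 2 i \sqrt{141}\right)}$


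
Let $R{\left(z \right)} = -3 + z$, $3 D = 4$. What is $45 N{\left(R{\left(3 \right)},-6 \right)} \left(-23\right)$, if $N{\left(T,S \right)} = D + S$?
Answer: $4830$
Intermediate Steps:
$D = \frac{4}{3}$ ($D = \frac{1}{3} \cdot 4 = \frac{4}{3} \approx 1.3333$)
$N{\left(T,S \right)} = \frac{4}{3} + S$
$45 N{\left(R{\left(3 \right)},-6 \right)} \left(-23\right) = 45 \left(\frac{4}{3} - 6\right) \left(-23\right) = 45 \left(- \frac{14}{3}\right) \left(-23\right) = \left(-210\right) \left(-23\right) = 4830$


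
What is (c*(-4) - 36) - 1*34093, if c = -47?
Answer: -33941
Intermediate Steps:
(c*(-4) - 36) - 1*34093 = (-47*(-4) - 36) - 1*34093 = (188 - 36) - 34093 = 152 - 34093 = -33941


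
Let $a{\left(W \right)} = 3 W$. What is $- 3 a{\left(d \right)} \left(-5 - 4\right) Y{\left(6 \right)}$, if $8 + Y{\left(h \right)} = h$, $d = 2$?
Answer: $-324$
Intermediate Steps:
$Y{\left(h \right)} = -8 + h$
$- 3 a{\left(d \right)} \left(-5 - 4\right) Y{\left(6 \right)} = - 3 \cdot 3 \cdot 2 \left(-5 - 4\right) \left(-8 + 6\right) = - 3 \cdot 6 \left(-9\right) \left(-2\right) = \left(-3\right) \left(-54\right) \left(-2\right) = 162 \left(-2\right) = -324$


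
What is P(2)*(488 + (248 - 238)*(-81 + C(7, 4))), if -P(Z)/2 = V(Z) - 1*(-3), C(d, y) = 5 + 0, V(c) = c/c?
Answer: 2176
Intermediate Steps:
V(c) = 1
C(d, y) = 5
P(Z) = -8 (P(Z) = -2*(1 - 1*(-3)) = -2*(1 + 3) = -2*4 = -8)
P(2)*(488 + (248 - 238)*(-81 + C(7, 4))) = -8*(488 + (248 - 238)*(-81 + 5)) = -8*(488 + 10*(-76)) = -8*(488 - 760) = -8*(-272) = 2176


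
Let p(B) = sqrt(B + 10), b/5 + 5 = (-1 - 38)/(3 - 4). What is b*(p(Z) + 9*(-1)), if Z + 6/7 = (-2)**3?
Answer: -1530 + 340*sqrt(14)/7 ≈ -1348.3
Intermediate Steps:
b = 170 (b = -25 + 5*((-1 - 38)/(3 - 4)) = -25 + 5*(-39/(-1)) = -25 + 5*(-39*(-1)) = -25 + 5*39 = -25 + 195 = 170)
Z = -62/7 (Z = -6/7 + (-2)**3 = -6/7 - 8 = -62/7 ≈ -8.8571)
p(B) = sqrt(10 + B)
b*(p(Z) + 9*(-1)) = 170*(sqrt(10 - 62/7) + 9*(-1)) = 170*(sqrt(8/7) - 9) = 170*(2*sqrt(14)/7 - 9) = 170*(-9 + 2*sqrt(14)/7) = -1530 + 340*sqrt(14)/7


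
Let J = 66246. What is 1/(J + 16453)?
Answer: 1/82699 ≈ 1.2092e-5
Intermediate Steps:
1/(J + 16453) = 1/(66246 + 16453) = 1/82699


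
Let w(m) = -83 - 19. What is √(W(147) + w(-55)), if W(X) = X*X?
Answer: √21507 ≈ 146.65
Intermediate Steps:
W(X) = X²
w(m) = -102
√(W(147) + w(-55)) = √(147² - 102) = √(21609 - 102) = √21507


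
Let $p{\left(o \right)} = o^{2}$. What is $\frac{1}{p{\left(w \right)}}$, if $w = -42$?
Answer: $\frac{1}{1764} \approx 0.00056689$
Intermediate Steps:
$\frac{1}{p{\left(w \right)}} = \frac{1}{\left(-42\right)^{2}} = \frac{1}{1764}$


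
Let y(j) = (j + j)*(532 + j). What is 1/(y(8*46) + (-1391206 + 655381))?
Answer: -1/73425 ≈ -1.3619e-5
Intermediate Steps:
y(j) = 2*j*(532 + j) (y(j) = (2*j)*(532 + j) = 2*j*(532 + j))
1/(y(8*46) + (-1391206 + 655381)) = 1/(2*(8*46)*(532 + 8*46) + (-1391206 + 655381)) = 1/(2*368*(532 + 368) - 735825) = 1/(2*368*900 - 735825) = 1/(662400 - 735825) = 1/(-73425) = -1/73425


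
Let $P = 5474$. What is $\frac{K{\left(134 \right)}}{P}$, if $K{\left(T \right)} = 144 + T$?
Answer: $\frac{139}{2737} \approx 0.050786$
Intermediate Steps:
$\frac{K{\left(134 \right)}}{P} = \frac{144 + 134}{5474} = 278 \cdot \frac{1}{5474} = \frac{139}{2737}$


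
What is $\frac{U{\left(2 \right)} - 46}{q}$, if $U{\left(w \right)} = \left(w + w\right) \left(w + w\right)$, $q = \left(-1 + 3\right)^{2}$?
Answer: $- \frac{15}{2} \approx -7.5$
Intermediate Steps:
$q = 4$ ($q = 2^{2} = 4$)
$U{\left(w \right)} = 4 w^{2}$ ($U{\left(w \right)} = 2 w 2 w = 4 w^{2}$)
$\frac{U{\left(2 \right)} - 46}{q} = \frac{4 \cdot 2^{2} - 46}{4} = \left(4 \cdot 4 - 46\right) \frac{1}{4} = \left(16 - 46\right) \frac{1}{4} = \left(-30\right) \frac{1}{4} = - \frac{15}{2}$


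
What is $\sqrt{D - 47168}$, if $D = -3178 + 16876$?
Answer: $i \sqrt{33470} \approx 182.95 i$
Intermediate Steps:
$D = 13698$
$\sqrt{D - 47168} = \sqrt{13698 - 47168} = \sqrt{-33470} = i \sqrt{33470}$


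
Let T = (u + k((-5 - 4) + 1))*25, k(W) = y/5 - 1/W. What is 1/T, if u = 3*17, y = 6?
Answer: 8/10465 ≈ 0.00076445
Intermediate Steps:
u = 51
k(W) = 6/5 - 1/W
T = 10465/8 (T = (51 + (6/5 - 1/((-5 - 4) + 1)))*25 = (51 + (6/5 - 1/(-9 + 1)))*25 = (51 + (6/5 - 1/(-8)))*25 = (51 + (6/5 - 1*(-⅛)))*25 = (51 + (6/5 + ⅛))*25 = (51 + 53/40)*25 = (2093/40)*25 = 10465/8 ≈ 1308.1)
1/T = 1/(10465/8) = 8/10465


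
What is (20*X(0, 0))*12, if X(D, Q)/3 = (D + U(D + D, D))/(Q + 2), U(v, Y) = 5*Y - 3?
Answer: -1080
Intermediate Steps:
U(v, Y) = -3 + 5*Y
X(D, Q) = 3*(-3 + 6*D)/(2 + Q) (X(D, Q) = 3*((D + (-3 + 5*D))/(Q + 2)) = 3*((-3 + 6*D)/(2 + Q)) = 3*(-3 + 6*D)/(2 + Q))
(20*X(0, 0))*12 = (20*(9*(-1 + 2*0)/(2 + 0)))*12 = (20*(9*(-1 + 0)/2))*12 = (20*(9*(½)*(-1)))*12 = (20*(-9/2))*12 = -90*12 = -1080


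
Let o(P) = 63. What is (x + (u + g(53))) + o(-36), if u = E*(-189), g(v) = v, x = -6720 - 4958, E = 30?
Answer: -17232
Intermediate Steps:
x = -11678
u = -5670 (u = 30*(-189) = -5670)
(x + (u + g(53))) + o(-36) = (-11678 + (-5670 + 53)) + 63 = (-11678 - 5617) + 63 = -17295 + 63 = -17232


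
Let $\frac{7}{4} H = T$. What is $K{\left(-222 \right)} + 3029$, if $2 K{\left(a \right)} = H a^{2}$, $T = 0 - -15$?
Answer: $\frac{1499723}{7} \approx 2.1425 \cdot 10^{5}$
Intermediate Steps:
$T = 15$ ($T = 0 + 15 = 15$)
$H = \frac{60}{7}$ ($H = \frac{4}{7} \cdot 15 = \frac{60}{7} \approx 8.5714$)
$K{\left(a \right)} = \frac{30 a^{2}}{7}$ ($K{\left(a \right)} = \frac{\frac{60}{7} a^{2}}{2} = \frac{30 a^{2}}{7}$)
$K{\left(-222 \right)} + 3029 = \frac{30 \left(-222\right)^{2}}{7} + 3029 = \frac{30}{7} \cdot 49284 + 3029 = \frac{1478520}{7} + 3029 = \frac{1499723}{7}$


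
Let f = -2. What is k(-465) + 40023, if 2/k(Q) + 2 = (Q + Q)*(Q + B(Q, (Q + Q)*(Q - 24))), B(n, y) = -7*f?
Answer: 8393383423/209714 ≈ 40023.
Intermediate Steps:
B(n, y) = 14 (B(n, y) = -7*(-2) = 14)
k(Q) = 2/(-2 + 2*Q*(14 + Q)) (k(Q) = 2/(-2 + (Q + Q)*(Q + 14)) = 2/(-2 + (2*Q)*(14 + Q)) = 2/(-2 + 2*Q*(14 + Q)))
k(-465) + 40023 = 1/(-1 + (-465)² + 14*(-465)) + 40023 = 1/(-1 + 216225 - 6510) + 40023 = 1/209714 + 40023 = 8393383423/209714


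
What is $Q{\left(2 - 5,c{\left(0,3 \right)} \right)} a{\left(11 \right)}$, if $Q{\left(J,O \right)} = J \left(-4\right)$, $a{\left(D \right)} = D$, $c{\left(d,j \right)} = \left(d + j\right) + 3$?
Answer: $132$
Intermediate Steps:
$c{\left(d,j \right)} = 3 + d + j$
$Q{\left(J,O \right)} = - 4 J$
$Q{\left(2 - 5,c{\left(0,3 \right)} \right)} a{\left(11 \right)} = - 4 \left(2 - 5\right) 11 = \left(-4\right) \left(-3\right) 11 = 12 \cdot 11 = 132$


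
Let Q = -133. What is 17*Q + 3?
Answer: -2258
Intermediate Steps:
17*Q + 3 = 17*(-133) + 3 = -2261 + 3 = -2258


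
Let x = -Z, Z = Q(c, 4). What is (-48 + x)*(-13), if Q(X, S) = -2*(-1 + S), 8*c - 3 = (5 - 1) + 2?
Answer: 546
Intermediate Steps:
c = 9/8 (c = 3/8 + ((5 - 1) + 2)/8 = 3/8 + (4 + 2)/8 = 3/8 + (1/8)*6 = 3/8 + 3/4 = 9/8 ≈ 1.1250)
Q(X, S) = 2 - 2*S
Z = -6 (Z = 2 - 2*4 = 2 - 8 = -6)
x = 6 (x = -1*(-6) = 6)
(-48 + x)*(-13) = (-48 + 6)*(-13) = -42*(-13) = 546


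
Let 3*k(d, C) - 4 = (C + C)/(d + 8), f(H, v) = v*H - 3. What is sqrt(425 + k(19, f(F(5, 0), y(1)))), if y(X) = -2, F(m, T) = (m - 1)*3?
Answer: sqrt(3831)/3 ≈ 20.632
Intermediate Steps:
F(m, T) = -3 + 3*m (F(m, T) = (-1 + m)*3 = -3 + 3*m)
f(H, v) = -3 + H*v (f(H, v) = H*v - 3 = -3 + H*v)
k(d, C) = 4/3 + 2*C/(3*(8 + d)) (k(d, C) = 4/3 + ((C + C)/(d + 8))/3 = 4/3 + ((2*C)/(8 + d))/3 = 4/3 + (2*C/(8 + d))/3 = 4/3 + 2*C/(3*(8 + d)))
sqrt(425 + k(19, f(F(5, 0), y(1)))) = sqrt(425 + 2*(16 + (-3 + (-3 + 3*5)*(-2)) + 2*19)/(3*(8 + 19))) = sqrt(425 + (2/3)*(16 + (-3 + (-3 + 15)*(-2)) + 38)/27) = sqrt(425 + (2/3)*(1/27)*(16 + (-3 + 12*(-2)) + 38)) = sqrt(425 + (2/3)*(1/27)*(16 + (-3 - 24) + 38)) = sqrt(425 + (2/3)*(1/27)*(16 - 27 + 38)) = sqrt(425 + (2/3)*(1/27)*27) = sqrt(425 + 2/3) = sqrt(1277/3) = sqrt(3831)/3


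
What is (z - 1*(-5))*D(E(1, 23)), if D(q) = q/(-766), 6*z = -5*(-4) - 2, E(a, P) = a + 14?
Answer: -60/383 ≈ -0.15666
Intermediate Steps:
E(a, P) = 14 + a
z = 3 (z = (-5*(-4) - 2)/6 = (20 - 2)/6 = (1/6)*18 = 3)
D(q) = -q/766 (D(q) = q*(-1/766) = -q/766)
(z - 1*(-5))*D(E(1, 23)) = (3 - 1*(-5))*(-(14 + 1)/766) = (3 + 5)*(-1/766*15) = 8*(-15/766) = -60/383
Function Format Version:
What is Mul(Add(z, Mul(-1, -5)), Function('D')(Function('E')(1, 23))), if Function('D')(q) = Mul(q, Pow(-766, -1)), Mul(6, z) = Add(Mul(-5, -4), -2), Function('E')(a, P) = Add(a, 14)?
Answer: Rational(-60, 383) ≈ -0.15666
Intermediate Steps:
Function('E')(a, P) = Add(14, a)
z = 3 (z = Mul(Rational(1, 6), Add(Mul(-5, -4), -2)) = Mul(Rational(1, 6), Add(20, -2)) = Mul(Rational(1, 6), 18) = 3)
Function('D')(q) = Mul(Rational(-1, 766), q) (Function('D')(q) = Mul(q, Rational(-1, 766)) = Mul(Rational(-1, 766), q))
Mul(Add(z, Mul(-1, -5)), Function('D')(Function('E')(1, 23))) = Mul(Add(3, Mul(-1, -5)), Mul(Rational(-1, 766), Add(14, 1))) = Mul(Add(3, 5), Mul(Rational(-1, 766), 15)) = Mul(8, Rational(-15, 766)) = Rational(-60, 383)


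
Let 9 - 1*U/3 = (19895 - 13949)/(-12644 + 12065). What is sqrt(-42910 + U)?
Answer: I*sqrt(1596201289)/193 ≈ 207.01*I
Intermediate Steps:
U = 11157/193 (U = 27 - 3*(19895 - 13949)/(-12644 + 12065) = 27 - 17838/(-579) = 27 - 17838*(-1)/579 = 27 - 3*(-1982/193) = 27 + 5946/193 = 11157/193 ≈ 57.808)
sqrt(-42910 + U) = sqrt(-42910 + 11157/193) = sqrt(-8270473/193) = I*sqrt(1596201289)/193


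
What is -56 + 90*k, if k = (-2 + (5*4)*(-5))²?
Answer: 936304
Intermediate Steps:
k = 10404 (k = (-2 + 20*(-5))² = (-2 - 100)² = (-102)² = 10404)
-56 + 90*k = -56 + 90*10404 = -56 + 936360 = 936304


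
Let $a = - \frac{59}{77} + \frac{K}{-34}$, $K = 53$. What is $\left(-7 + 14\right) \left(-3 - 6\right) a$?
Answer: $\frac{54783}{374} \approx 146.48$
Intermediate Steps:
$a = - \frac{6087}{2618}$ ($a = - \frac{59}{77} + \frac{53}{-34} = \left(-59\right) \frac{1}{77} + 53 \left(- \frac{1}{34}\right) = - \frac{59}{77} - \frac{53}{34} = - \frac{6087}{2618} \approx -2.3251$)
$\left(-7 + 14\right) \left(-3 - 6\right) a = \left(-7 + 14\right) \left(-3 - 6\right) \left(- \frac{6087}{2618}\right) = 7 \left(-9\right) \left(- \frac{6087}{2618}\right) = \left(-63\right) \left(- \frac{6087}{2618}\right) = \frac{54783}{374}$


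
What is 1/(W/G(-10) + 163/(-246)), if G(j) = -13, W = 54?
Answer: -3198/15403 ≈ -0.20762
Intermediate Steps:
1/(W/G(-10) + 163/(-246)) = 1/(54/(-13) + 163/(-246)) = 1/(54*(-1/13) + 163*(-1/246)) = 1/(-54/13 - 163/246) = 1/(-15403/3198) = -3198/15403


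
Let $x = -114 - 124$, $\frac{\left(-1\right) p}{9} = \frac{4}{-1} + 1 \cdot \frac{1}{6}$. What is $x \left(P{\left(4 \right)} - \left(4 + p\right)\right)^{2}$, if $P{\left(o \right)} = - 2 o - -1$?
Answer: $- \frac{985439}{2} \approx -4.9272 \cdot 10^{5}$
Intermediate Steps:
$p = \frac{69}{2}$ ($p = - 9 \left(\frac{4}{-1} + 1 \cdot \frac{1}{6}\right) = - 9 \left(4 \left(-1\right) + 1 \cdot \frac{1}{6}\right) = - 9 \left(-4 + \frac{1}{6}\right) = \left(-9\right) \left(- \frac{23}{6}\right) = \frac{69}{2} \approx 34.5$)
$x = -238$
$P{\left(o \right)} = 1 - 2 o$ ($P{\left(o \right)} = - 2 o + 1 = 1 - 2 o$)
$x \left(P{\left(4 \right)} - \left(4 + p\right)\right)^{2} = - 238 \left(\left(1 - 8\right) - \frac{77}{2}\right)^{2} = - 238 \left(-7 - \frac{77}{2}\right)^{2} = - 238 \left(- \frac{91}{2}\right)^{2} = \left(-238\right) \frac{8281}{4} = - \frac{985439}{2}$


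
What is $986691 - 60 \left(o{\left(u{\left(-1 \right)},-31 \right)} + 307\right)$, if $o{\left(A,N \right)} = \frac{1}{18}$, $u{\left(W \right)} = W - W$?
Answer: $\frac{2904803}{3} \approx 9.6827 \cdot 10^{5}$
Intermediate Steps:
$u{\left(W \right)} = 0$
$o{\left(A,N \right)} = \frac{1}{18}$
$986691 - 60 \left(o{\left(u{\left(-1 \right)},-31 \right)} + 307\right) = 986691 - 60 \left(\frac{1}{18} + 307\right) = 986691 - 60 \cdot \frac{5527}{18} = 986691 - \frac{55270}{3} = \frac{2904803}{3}$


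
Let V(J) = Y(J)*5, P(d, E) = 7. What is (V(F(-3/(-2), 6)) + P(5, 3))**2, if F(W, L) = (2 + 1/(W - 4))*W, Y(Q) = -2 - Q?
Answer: 225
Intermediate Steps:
F(W, L) = W*(2 + 1/(-4 + W)) (F(W, L) = (2 + 1/(-4 + W))*W = W*(2 + 1/(-4 + W)))
V(J) = -10 - 5*J (V(J) = (-2 - J)*5 = -10 - 5*J)
(V(F(-3/(-2), 6)) + P(5, 3))**2 = ((-10 - 5*(-3/(-2))*(-7 + 2*(-3/(-2)))/(-4 - 3/(-2))) + 7)**2 = ((-10 - 5*(-3*(-1/2))*(-7 + 2*(-3*(-1/2)))/(-4 - 3*(-1/2))) + 7)**2 = ((-10 - 15*(-7 + 2*(3/2))/(2*(-4 + 3/2))) + 7)**2 = ((-10 - 15*(-7 + 3)/(2*(-5/2))) + 7)**2 = ((-10 - 15*(-2)*(-4)/(2*5)) + 7)**2 = ((-10 - 5*12/5) + 7)**2 = ((-10 - 12) + 7)**2 = (-22 + 7)**2 = (-15)**2 = 225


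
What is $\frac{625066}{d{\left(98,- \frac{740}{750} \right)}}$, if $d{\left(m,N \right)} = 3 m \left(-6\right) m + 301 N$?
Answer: $- \frac{23439975}{6493837} \approx -3.6096$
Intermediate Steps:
$d{\left(m,N \right)} = - 18 m^{2} + 301 N$ ($d{\left(m,N \right)} = - 18 m m + 301 N = - 18 m^{2} + 301 N$)
$\frac{625066}{d{\left(98,- \frac{740}{750} \right)}} = \frac{625066}{- 18 \cdot 98^{2} + 301 \left(- \frac{740}{750}\right)} = \frac{625066}{\left(-18\right) 9604 + 301 \left(\left(-740\right) \frac{1}{750}\right)} = \frac{625066}{-172872 + 301 \left(- \frac{74}{75}\right)} = \frac{625066}{-172872 - \frac{22274}{75}} = \frac{625066}{- \frac{12987674}{75}} = 625066 \left(- \frac{75}{12987674}\right) = - \frac{23439975}{6493837}$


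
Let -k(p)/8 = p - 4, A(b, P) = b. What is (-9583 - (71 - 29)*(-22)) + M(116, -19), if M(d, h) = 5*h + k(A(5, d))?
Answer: -8762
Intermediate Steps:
k(p) = 32 - 8*p (k(p) = -8*(p - 4) = -8*(-4 + p) = 32 - 8*p)
M(d, h) = -8 + 5*h (M(d, h) = 5*h + (32 - 8*5) = 5*h + (32 - 40) = 5*h - 8 = -8 + 5*h)
(-9583 - (71 - 29)*(-22)) + M(116, -19) = (-9583 - (71 - 29)*(-22)) + (-8 + 5*(-19)) = (-9583 - 42*(-22)) + (-8 - 95) = (-9583 - 1*(-924)) - 103 = (-9583 + 924) - 103 = -8659 - 103 = -8762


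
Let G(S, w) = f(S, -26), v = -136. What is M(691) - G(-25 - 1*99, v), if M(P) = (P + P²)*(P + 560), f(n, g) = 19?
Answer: 598193153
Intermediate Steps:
M(P) = (560 + P)*(P + P²) (M(P) = (P + P²)*(560 + P) = (560 + P)*(P + P²))
G(S, w) = 19
M(691) - G(-25 - 1*99, v) = 691*(560 + 691² + 561*691) - 1*19 = 691*(560 + 477481 + 387651) - 19 = 691*865692 - 19 = 598193172 - 19 = 598193153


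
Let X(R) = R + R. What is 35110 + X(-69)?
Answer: 34972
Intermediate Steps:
X(R) = 2*R
35110 + X(-69) = 35110 + 2*(-69) = 35110 - 138 = 34972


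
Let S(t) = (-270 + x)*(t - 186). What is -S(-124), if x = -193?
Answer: -143530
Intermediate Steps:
S(t) = 86118 - 463*t (S(t) = (-270 - 193)*(t - 186) = -463*(-186 + t) = 86118 - 463*t)
-S(-124) = -(86118 - 463*(-124)) = -(86118 + 57412) = -1*143530 = -143530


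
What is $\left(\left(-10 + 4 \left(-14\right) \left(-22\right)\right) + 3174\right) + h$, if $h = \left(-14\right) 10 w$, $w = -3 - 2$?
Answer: $5096$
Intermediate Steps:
$w = -5$
$h = 700$ ($h = \left(-14\right) 10 \left(-5\right) = \left(-140\right) \left(-5\right) = 700$)
$\left(\left(-10 + 4 \left(-14\right) \left(-22\right)\right) + 3174\right) + h = \left(\left(-10 + 4 \left(-14\right) \left(-22\right)\right) + 3174\right) + 700 = \left(\left(-10 - -1232\right) + 3174\right) + 700 = \left(\left(-10 + 1232\right) + 3174\right) + 700 = \left(1222 + 3174\right) + 700 = 4396 + 700 = 5096$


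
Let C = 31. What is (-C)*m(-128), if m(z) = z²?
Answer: -507904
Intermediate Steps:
(-C)*m(-128) = -1*31*(-128)² = -31*16384 = -507904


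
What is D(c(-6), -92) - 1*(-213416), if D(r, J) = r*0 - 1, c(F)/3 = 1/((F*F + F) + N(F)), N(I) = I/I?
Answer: 213415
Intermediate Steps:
N(I) = 1
c(F) = 3/(1 + F + F²) (c(F) = 3/((F*F + F) + 1) = 3/((F² + F) + 1) = 3/((F + F²) + 1) = 3/(1 + F + F²))
D(r, J) = -1 (D(r, J) = 0 - 1 = -1)
D(c(-6), -92) - 1*(-213416) = -1 - 1*(-213416) = -1 + 213416 = 213415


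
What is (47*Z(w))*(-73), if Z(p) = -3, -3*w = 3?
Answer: 10293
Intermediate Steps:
w = -1 (w = -⅓*3 = -1)
(47*Z(w))*(-73) = (47*(-3))*(-73) = -141*(-73) = 10293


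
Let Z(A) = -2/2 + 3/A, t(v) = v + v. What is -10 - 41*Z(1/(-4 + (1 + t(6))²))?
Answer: -20264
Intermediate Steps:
t(v) = 2*v
Z(A) = -1 + 3/A (Z(A) = -2*½ + 3/A = -1 + 3/A)
-10 - 41*Z(1/(-4 + (1 + t(6))²)) = -10 - 41*(3 - 1/(-4 + (1 + 2*6)²))/(1/(-4 + (1 + 2*6)²)) = -10 - 41*(3 - 1/(-4 + (1 + 12)²))/(1/(-4 + (1 + 12)²)) = -10 - 41*(3 - 1/(-4 + 13²))/(1/(-4 + 13²)) = -10 - 41*(3 - 1/(-4 + 169))/(1/(-4 + 169)) = -10 - 41*(3 - 1/165)/(1/165) = -10 - 41*(3 - 1*1/165)/1/165 = -10 - 6765*(3 - 1/165) = -10 - 6765*494/165 = -10 - 41*494 = -10 - 20254 = -20264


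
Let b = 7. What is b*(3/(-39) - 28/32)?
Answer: -693/104 ≈ -6.6635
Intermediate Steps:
b*(3/(-39) - 28/32) = 7*(3/(-39) - 28/32) = 7*(3*(-1/39) - 28*1/32) = 7*(-1/13 - 7/8) = 7*(-99/104) = -693/104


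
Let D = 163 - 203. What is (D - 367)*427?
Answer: -173789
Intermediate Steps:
D = -40
(D - 367)*427 = (-40 - 367)*427 = -407*427 = -173789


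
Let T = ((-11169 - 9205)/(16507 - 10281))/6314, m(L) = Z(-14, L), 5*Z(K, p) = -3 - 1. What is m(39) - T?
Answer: -78570993/98277410 ≈ -0.79948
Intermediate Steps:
Z(K, p) = -⅘ (Z(K, p) = (-3 - 1)/5 = (⅕)*(-4) = -⅘)
m(L) = -⅘
T = -10187/19655482 (T = -20374/6226*(1/6314) = -20374*1/6226*(1/6314) = -10187/3113*1/6314 = -10187/19655482 ≈ -0.00051828)
m(39) - T = -⅘ - 1*(-10187/19655482) = -⅘ + 10187/19655482 = -78570993/98277410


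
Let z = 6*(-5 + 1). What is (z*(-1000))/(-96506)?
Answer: -12000/48253 ≈ -0.24869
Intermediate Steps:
z = -24 (z = 6*(-4) = -24)
(z*(-1000))/(-96506) = -24*(-1000)/(-96506) = 24000*(-1/96506) = -12000/48253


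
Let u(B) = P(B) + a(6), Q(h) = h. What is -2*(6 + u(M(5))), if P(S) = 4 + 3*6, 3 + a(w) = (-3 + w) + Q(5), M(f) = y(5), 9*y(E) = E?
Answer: -66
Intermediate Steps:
y(E) = E/9
M(f) = 5/9 (M(f) = (⅑)*5 = 5/9)
a(w) = -1 + w (a(w) = -3 + ((-3 + w) + 5) = -3 + (2 + w) = -1 + w)
P(S) = 22 (P(S) = 4 + 18 = 22)
u(B) = 27 (u(B) = 22 + (-1 + 6) = 22 + 5 = 27)
-2*(6 + u(M(5))) = -2*(6 + 27) = -2*33 = -66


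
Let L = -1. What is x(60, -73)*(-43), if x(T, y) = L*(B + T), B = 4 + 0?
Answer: 2752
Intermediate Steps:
B = 4
x(T, y) = -4 - T (x(T, y) = -(4 + T) = -4 - T)
x(60, -73)*(-43) = (-4 - 1*60)*(-43) = (-4 - 60)*(-43) = -64*(-43) = 2752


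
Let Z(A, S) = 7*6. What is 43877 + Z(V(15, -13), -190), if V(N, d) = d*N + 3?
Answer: 43919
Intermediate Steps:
V(N, d) = 3 + N*d (V(N, d) = N*d + 3 = 3 + N*d)
Z(A, S) = 42
43877 + Z(V(15, -13), -190) = 43877 + 42 = 43919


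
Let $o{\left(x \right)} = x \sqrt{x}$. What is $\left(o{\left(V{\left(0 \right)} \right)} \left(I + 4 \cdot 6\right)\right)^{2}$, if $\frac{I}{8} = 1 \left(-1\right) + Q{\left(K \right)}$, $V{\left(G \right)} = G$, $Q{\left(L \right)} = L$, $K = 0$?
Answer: $0$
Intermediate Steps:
$o{\left(x \right)} = x^{\frac{3}{2}}$
$I = -8$ ($I = 8 \left(1 \left(-1\right) + 0\right) = 8 \left(-1 + 0\right) = 8 \left(-1\right) = -8$)
$\left(o{\left(V{\left(0 \right)} \right)} \left(I + 4 \cdot 6\right)\right)^{2} = \left(0^{\frac{3}{2}} \left(-8 + 4 \cdot 6\right)\right)^{2} = \left(0 \left(-8 + 24\right)\right)^{2} = \left(0 \cdot 16\right)^{2} = 0^{2} = 0$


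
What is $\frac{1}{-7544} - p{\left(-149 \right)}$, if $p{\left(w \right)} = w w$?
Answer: $- \frac{167484345}{7544} \approx -22201.0$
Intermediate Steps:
$p{\left(w \right)} = w^{2}$
$\frac{1}{-7544} - p{\left(-149 \right)} = \frac{1}{-7544} - \left(-149\right)^{2} = - \frac{1}{7544} - 22201 = - \frac{167484345}{7544}$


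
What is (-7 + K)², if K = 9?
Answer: 4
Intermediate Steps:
(-7 + K)² = (-7 + 9)² = 2² = 4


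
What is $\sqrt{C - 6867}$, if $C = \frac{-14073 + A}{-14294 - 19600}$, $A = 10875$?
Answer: $\frac{5 i \sqrt{8765248254}}{5649} \approx 82.867 i$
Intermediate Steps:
$C = \frac{533}{5649}$ ($C = \frac{-14073 + 10875}{-14294 - 19600} = - \frac{3198}{-33894} = \left(-3198\right) \left(- \frac{1}{33894}\right) = \frac{533}{5649} \approx 0.094353$)
$\sqrt{C - 6867} = \sqrt{\frac{533}{5649} - 6867} = \sqrt{- \frac{38791150}{5649}} = \frac{5 i \sqrt{8765248254}}{5649}$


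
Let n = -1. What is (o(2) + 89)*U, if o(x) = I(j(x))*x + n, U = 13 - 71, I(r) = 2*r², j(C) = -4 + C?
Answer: -6032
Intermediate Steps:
U = -58
o(x) = -1 + 2*x*(-4 + x)² (o(x) = (2*(-4 + x)²)*x - 1 = 2*x*(-4 + x)² - 1 = -1 + 2*x*(-4 + x)²)
(o(2) + 89)*U = ((-1 + 2*2*(-4 + 2)²) + 89)*(-58) = ((-1 + 2*2*(-2)²) + 89)*(-58) = ((-1 + 2*2*4) + 89)*(-58) = ((-1 + 16) + 89)*(-58) = (15 + 89)*(-58) = 104*(-58) = -6032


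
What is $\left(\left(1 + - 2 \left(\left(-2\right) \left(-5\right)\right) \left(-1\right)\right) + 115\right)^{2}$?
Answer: $18496$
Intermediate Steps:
$\left(\left(1 + - 2 \left(\left(-2\right) \left(-5\right)\right) \left(-1\right)\right) + 115\right)^{2} = \left(\left(1 + \left(-2\right) 10 \left(-1\right)\right) + 115\right)^{2} = \left(\left(1 - -20\right) + 115\right)^{2} = \left(\left(1 + 20\right) + 115\right)^{2} = \left(21 + 115\right)^{2} = 136^{2} = 18496$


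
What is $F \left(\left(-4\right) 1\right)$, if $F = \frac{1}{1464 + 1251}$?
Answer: $- \frac{4}{2715} \approx -0.0014733$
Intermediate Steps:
$F = \frac{1}{2715} \approx 0.00036832$
$F \left(\left(-4\right) 1\right) = \frac{\left(-4\right) 1}{2715} = \frac{1}{2715} \left(-4\right) = - \frac{4}{2715}$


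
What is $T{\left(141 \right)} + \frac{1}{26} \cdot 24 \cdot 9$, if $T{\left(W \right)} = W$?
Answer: $\frac{1941}{13} \approx 149.31$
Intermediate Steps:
$T{\left(141 \right)} + \frac{1}{26} \cdot 24 \cdot 9 = 141 + \frac{1}{26} \cdot 24 \cdot 9 = 141 + \frac{12}{13} \cdot 9 = 141 + \frac{108}{13} = \frac{1941}{13}$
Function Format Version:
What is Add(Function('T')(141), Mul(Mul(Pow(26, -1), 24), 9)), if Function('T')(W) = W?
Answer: Rational(1941, 13) ≈ 149.31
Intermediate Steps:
Add(Function('T')(141), Mul(Mul(Pow(26, -1), 24), 9)) = Add(141, Mul(Mul(Pow(26, -1), 24), 9)) = Add(141, Mul(Mul(Rational(1, 26), 24), 9)) = Add(141, Mul(Rational(12, 13), 9)) = Add(141, Rational(108, 13)) = Rational(1941, 13)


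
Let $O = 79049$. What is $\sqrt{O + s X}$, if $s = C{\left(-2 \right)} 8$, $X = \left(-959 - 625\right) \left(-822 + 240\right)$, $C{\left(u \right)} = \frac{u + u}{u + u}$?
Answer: $\sqrt{7454153} \approx 2730.2$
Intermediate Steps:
$C{\left(u \right)} = 1$ ($C{\left(u \right)} = \frac{2 u}{2 u} = 2 u \frac{1}{2 u} = 1$)
$X = 921888$ ($X = \left(-1584\right) \left(-582\right) = 921888$)
$s = 8$ ($s = 1 \cdot 8 = 8$)
$\sqrt{O + s X} = \sqrt{79049 + 8 \cdot 921888} = \sqrt{79049 + 7375104} = \sqrt{7454153}$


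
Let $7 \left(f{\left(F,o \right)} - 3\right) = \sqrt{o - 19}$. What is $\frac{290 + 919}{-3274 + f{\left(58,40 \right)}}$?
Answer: $- \frac{27682473}{74896084} - \frac{1209 \sqrt{21}}{74896084} \approx -0.36969$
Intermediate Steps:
$f{\left(F,o \right)} = 3 + \frac{\sqrt{-19 + o}}{7}$ ($f{\left(F,o \right)} = 3 + \frac{\sqrt{o - 19}}{7} = 3 + \frac{\sqrt{-19 + o}}{7}$)
$\frac{290 + 919}{-3274 + f{\left(58,40 \right)}} = \frac{290 + 919}{-3274 + \left(3 + \frac{\sqrt{-19 + 40}}{7}\right)} = \frac{1209}{-3274 + \left(3 + \frac{\sqrt{21}}{7}\right)} = \frac{1209}{-3271 + \frac{\sqrt{21}}{7}}$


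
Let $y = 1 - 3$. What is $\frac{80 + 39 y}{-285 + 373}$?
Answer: $\frac{1}{44} \approx 0.022727$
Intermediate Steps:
$y = -2$
$\frac{80 + 39 y}{-285 + 373} = \frac{80 + 39 \left(-2\right)}{-285 + 373} = \frac{80 - 78}{88} = 2 \cdot \frac{1}{88} = \frac{1}{44}$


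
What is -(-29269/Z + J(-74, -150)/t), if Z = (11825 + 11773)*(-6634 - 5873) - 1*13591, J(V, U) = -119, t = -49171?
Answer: -36562485462/14513006368867 ≈ -0.0025193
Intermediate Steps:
Z = -295153777 (Z = 23598*(-12507) - 13591 = -295140186 - 13591 = -295153777)
-(-29269/Z + J(-74, -150)/t) = -(-29269/(-295153777) - 119/(-49171)) = -(-29269*(-1/295153777) - 119*(-1/49171)) = -(29269/295153777 + 119/49171) = -1*36562485462/14513006368867 = -36562485462/14513006368867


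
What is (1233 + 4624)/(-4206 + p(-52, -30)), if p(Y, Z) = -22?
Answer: -5857/4228 ≈ -1.3853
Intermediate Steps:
(1233 + 4624)/(-4206 + p(-52, -30)) = (1233 + 4624)/(-4206 - 22) = 5857/(-4228) = 5857*(-1/4228) = -5857/4228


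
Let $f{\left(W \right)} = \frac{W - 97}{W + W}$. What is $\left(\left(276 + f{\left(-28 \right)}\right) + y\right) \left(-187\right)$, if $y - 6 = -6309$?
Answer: $\frac{63091369}{56} \approx 1.1266 \cdot 10^{6}$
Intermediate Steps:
$y = -6303$ ($y = 6 - 6309 = -6303$)
$f{\left(W \right)} = \frac{-97 + W}{2 W}$
$\left(\left(276 + f{\left(-28 \right)}\right) + y\right) \left(-187\right) = \left(\left(276 + \frac{-97 - 28}{2 \left(-28\right)}\right) - 6303\right) \left(-187\right) = \left(\left(276 + \frac{1}{2} \left(- \frac{1}{28}\right) \left(-125\right)\right) - 6303\right) \left(-187\right) = \left(\left(276 + \frac{125}{56}\right) - 6303\right) \left(-187\right) = \left(\frac{15581}{56} - 6303\right) \left(-187\right) = \left(- \frac{337387}{56}\right) \left(-187\right) = \frac{63091369}{56}$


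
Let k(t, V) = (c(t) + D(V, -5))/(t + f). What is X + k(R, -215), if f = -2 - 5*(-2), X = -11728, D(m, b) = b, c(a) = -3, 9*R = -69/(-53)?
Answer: -15189032/1295 ≈ -11729.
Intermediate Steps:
R = 23/159 (R = (-69/(-53))/9 = (-69*(-1/53))/9 = (⅑)*(69/53) = 23/159 ≈ 0.14465)
f = 8 (f = -2 + 10 = 8)
k(t, V) = -8/(8 + t) (k(t, V) = (-3 - 5)/(t + 8) = -8/(8 + t))
X + k(R, -215) = -11728 - 8/(8 + 23/159) = -11728 - 8/1295/159 = -11728 - 8*159/1295 = -11728 - 1272/1295 = -15189032/1295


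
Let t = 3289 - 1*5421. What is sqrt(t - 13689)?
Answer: I*sqrt(15821) ≈ 125.78*I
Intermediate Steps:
t = -2132 (t = 3289 - 5421 = -2132)
sqrt(t - 13689) = sqrt(-2132 - 13689) = sqrt(-15821) = I*sqrt(15821)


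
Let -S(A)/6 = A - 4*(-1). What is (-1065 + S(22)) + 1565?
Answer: 344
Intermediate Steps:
S(A) = -24 - 6*A (S(A) = -6*(A - 4*(-1)) = -6*(A + 4) = -6*(4 + A) = -24 - 6*A)
(-1065 + S(22)) + 1565 = (-1065 + (-24 - 6*22)) + 1565 = (-1065 + (-24 - 132)) + 1565 = (-1065 - 156) + 1565 = -1221 + 1565 = 344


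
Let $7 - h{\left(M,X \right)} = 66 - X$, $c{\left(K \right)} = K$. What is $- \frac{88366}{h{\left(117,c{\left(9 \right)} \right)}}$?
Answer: $\frac{44183}{25} \approx 1767.3$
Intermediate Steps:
$h{\left(M,X \right)} = -59 + X$ ($h{\left(M,X \right)} = 7 - \left(66 - X\right) = 7 + \left(-66 + X\right) = -59 + X$)
$- \frac{88366}{h{\left(117,c{\left(9 \right)} \right)}} = - \frac{88366}{-59 + 9} = - \frac{88366}{-50} = \left(-88366\right) \left(- \frac{1}{50}\right) = \frac{44183}{25}$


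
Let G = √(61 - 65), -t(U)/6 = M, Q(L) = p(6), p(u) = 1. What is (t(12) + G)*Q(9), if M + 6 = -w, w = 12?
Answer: 108 + 2*I ≈ 108.0 + 2.0*I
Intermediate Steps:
M = -18 (M = -6 - 1*12 = -6 - 12 = -18)
Q(L) = 1
t(U) = 108 (t(U) = -6*(-18) = 108)
G = 2*I (G = √(-4) = 2*I ≈ 2.0*I)
(t(12) + G)*Q(9) = (108 + 2*I)*1 = 108 + 2*I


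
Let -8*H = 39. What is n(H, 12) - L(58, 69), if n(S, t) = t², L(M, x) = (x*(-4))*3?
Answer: 972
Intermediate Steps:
H = -39/8 (H = -⅛*39 = -39/8 ≈ -4.8750)
L(M, x) = -12*x (L(M, x) = -4*x*3 = -12*x)
n(H, 12) - L(58, 69) = 12² - (-12)*69 = 144 - 1*(-828) = 144 + 828 = 972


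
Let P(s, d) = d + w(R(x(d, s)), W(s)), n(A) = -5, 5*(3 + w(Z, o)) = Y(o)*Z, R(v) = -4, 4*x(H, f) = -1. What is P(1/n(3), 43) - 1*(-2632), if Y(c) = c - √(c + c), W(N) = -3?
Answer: 13372/5 + 4*I*√6/5 ≈ 2674.4 + 1.9596*I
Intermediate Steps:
x(H, f) = -¼ (x(H, f) = (¼)*(-1) = -¼)
Y(c) = c - √2*√c (Y(c) = c - √(2*c) = c - √2*√c)
w(Z, o) = -3 + Z*(o - √2*√o)/5 (w(Z, o) = -3 + ((o - √2*√o)*Z)/5 = -3 + (Z*(o - √2*√o))/5 = -3 + Z*(o - √2*√o)/5)
P(s, d) = -⅗ + d + 4*I*√6/5 (P(s, d) = d + (-3 - ⅕*(-4)*(-1*(-3) + √2*√(-3))) = d + (-3 - ⅕*(-4)*(3 + √2*(I*√3))) = d + (-3 - ⅕*(-4)*(3 + I*√6)) = d + (-3 + (12/5 + 4*I*√6/5)) = d + (-⅗ + 4*I*√6/5) = -⅗ + d + 4*I*√6/5)
P(1/n(3), 43) - 1*(-2632) = (-⅗ + 43 + 4*I*√6/5) - 1*(-2632) = (212/5 + 4*I*√6/5) + 2632 = 13372/5 + 4*I*√6/5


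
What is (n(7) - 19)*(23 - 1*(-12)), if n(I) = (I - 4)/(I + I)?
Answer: -1315/2 ≈ -657.50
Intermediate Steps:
n(I) = (-4 + I)/(2*I) (n(I) = (-4 + I)/((2*I)) = (-4 + I)*(1/(2*I)) = (-4 + I)/(2*I))
(n(7) - 19)*(23 - 1*(-12)) = ((½)*(-4 + 7)/7 - 19)*(23 - 1*(-12)) = ((½)*(⅐)*3 - 19)*(23 + 12) = (3/14 - 19)*35 = -263/14*35 = -1315/2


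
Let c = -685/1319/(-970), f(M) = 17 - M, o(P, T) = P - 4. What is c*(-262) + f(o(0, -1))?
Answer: 2668856/127943 ≈ 20.860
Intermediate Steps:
o(P, T) = -4 + P
c = 137/255886 (c = -685*1/1319*(-1/970) = -685/1319*(-1/970) = 137/255886 ≈ 0.00053539)
c*(-262) + f(o(0, -1)) = (137/255886)*(-262) + (17 - (-4 + 0)) = -17947/127943 + (17 - 1*(-4)) = -17947/127943 + (17 + 4) = -17947/127943 + 21 = 2668856/127943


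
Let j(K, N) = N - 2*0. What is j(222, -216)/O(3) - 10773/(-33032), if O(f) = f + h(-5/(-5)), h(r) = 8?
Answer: -7016409/363352 ≈ -19.310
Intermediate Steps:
j(K, N) = N (j(K, N) = N + 0 = N)
O(f) = 8 + f (O(f) = f + 8 = 8 + f)
j(222, -216)/O(3) - 10773/(-33032) = -216/(8 + 3) - 10773/(-33032) = -216/11 - 10773*(-1/33032) = -216*1/11 + 10773/33032 = -216/11 + 10773/33032 = -7016409/363352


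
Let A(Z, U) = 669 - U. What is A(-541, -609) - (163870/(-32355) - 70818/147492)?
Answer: 68057881199/53023374 ≈ 1283.5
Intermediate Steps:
A(-541, -609) - (163870/(-32355) - 70818/147492) = (669 - 1*(-609)) - (163870/(-32355) - 70818/147492) = (669 + 609) - (163870*(-1/32355) - 70818*1/147492) = 1278 - (-32774/6471 - 11803/24582) = 1278 - 1*(-294009227/53023374) = 1278 + 294009227/53023374 = 68057881199/53023374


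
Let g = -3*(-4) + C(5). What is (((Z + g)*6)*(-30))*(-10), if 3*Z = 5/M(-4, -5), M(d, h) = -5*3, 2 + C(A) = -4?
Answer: 10600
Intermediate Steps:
C(A) = -6 (C(A) = -2 - 4 = -6)
g = 6 (g = -3*(-4) - 6 = 12 - 6 = 6)
M(d, h) = -15
Z = -⅑ (Z = (5/(-15))/3 = (5*(-1/15))/3 = (⅓)*(-⅓) = -⅑ ≈ -0.11111)
(((Z + g)*6)*(-30))*(-10) = (((-⅑ + 6)*6)*(-30))*(-10) = (((53/9)*6)*(-30))*(-10) = ((106/3)*(-30))*(-10) = -1060*(-10) = 10600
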